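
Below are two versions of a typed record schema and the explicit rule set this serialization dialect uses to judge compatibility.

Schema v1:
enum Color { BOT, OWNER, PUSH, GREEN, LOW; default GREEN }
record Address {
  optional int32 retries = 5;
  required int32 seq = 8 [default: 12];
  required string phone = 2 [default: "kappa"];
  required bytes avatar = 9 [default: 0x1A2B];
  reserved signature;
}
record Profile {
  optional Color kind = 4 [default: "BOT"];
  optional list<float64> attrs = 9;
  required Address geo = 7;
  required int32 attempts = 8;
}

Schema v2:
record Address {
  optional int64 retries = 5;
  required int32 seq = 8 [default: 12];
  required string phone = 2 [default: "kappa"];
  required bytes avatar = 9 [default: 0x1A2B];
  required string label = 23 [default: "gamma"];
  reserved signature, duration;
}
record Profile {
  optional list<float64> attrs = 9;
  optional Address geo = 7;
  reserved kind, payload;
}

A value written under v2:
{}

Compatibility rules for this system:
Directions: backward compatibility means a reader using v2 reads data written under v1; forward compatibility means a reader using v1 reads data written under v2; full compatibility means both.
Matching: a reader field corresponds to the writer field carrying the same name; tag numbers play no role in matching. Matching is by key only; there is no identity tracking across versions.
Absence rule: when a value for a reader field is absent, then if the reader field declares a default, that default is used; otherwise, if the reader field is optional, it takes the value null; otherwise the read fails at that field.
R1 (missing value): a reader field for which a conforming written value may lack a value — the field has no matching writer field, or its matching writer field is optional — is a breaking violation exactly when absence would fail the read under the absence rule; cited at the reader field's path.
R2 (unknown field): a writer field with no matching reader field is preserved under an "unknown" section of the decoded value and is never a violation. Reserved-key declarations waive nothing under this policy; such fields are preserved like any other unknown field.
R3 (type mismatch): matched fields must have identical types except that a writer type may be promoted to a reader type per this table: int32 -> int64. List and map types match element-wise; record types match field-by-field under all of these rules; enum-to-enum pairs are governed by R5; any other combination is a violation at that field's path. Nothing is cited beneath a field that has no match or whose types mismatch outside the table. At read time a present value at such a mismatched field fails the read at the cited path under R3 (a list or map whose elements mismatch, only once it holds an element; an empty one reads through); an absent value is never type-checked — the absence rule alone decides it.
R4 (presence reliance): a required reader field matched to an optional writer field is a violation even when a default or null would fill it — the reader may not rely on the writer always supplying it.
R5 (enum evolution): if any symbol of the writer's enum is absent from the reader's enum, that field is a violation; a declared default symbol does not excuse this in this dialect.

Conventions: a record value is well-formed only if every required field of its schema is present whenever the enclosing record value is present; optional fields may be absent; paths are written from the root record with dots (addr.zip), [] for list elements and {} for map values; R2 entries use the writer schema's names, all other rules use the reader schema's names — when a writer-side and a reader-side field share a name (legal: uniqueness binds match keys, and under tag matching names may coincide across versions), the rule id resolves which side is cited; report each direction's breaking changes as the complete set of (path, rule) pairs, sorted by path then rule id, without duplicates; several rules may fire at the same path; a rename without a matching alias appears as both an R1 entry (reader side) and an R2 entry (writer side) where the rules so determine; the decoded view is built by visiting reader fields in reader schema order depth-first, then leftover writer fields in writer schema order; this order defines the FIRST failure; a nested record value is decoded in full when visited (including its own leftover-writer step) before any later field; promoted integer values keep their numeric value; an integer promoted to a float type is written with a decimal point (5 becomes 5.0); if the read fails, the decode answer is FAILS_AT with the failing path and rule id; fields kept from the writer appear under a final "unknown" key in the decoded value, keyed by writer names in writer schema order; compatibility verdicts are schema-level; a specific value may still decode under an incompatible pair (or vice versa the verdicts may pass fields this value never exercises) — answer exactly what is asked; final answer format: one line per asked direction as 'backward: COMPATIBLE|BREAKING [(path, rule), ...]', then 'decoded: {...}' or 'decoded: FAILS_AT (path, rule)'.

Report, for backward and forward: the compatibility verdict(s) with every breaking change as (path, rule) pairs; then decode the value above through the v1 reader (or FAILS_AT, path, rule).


backward: COMPATIBLE []; forward: BREAKING [(attempts, R1), (geo, R1), (geo, R4), (geo.retries, R3)]; decoded: FAILS_AT (geo, R1)

in Profile below, arrows point writer -> reader
backward for Profile (reader v2, writer v1):
  attrs: list<float64> -> list<float64>, writer optional; from attrs
  geo: Address -> Address, writer required; from geo
  leftover writer field: kind
  leftover writer field: attempts
  geo.retries: int32 -> int64, writer optional; from geo.retries
  geo.seq: int32 -> int32, writer required; from geo.seq
  geo.phone: string -> string, writer required; from geo.phone
  geo.avatar: bytes -> bytes, writer required; from geo.avatar
  no writer field matches reader geo.label
  => backward verdict for Profile: COMPATIBLE, no violations
forward for Profile (reader v1, writer v2):
  no writer field matches reader kind
  attrs: list<float64> -> list<float64>, writer optional; from attrs
  geo: Address -> Address, writer optional; from geo
  no writer field matches reader attempts
  geo.retries: int64 -> int32, writer optional; from geo.retries
  geo.seq: int32 -> int32, writer required; from geo.seq
  geo.phone: string -> string, writer required; from geo.phone
  geo.avatar: bytes -> bytes, writer required; from geo.avatar
  leftover writer field: geo.label
  violation R1 at attempts
  violation R1 at geo
  violation R4 at geo
  violation R3 at geo.retries
  => forward: BREAKING (4)
migrating the Profile value to v1:
  kind := "BOT" (absent -> default)
  attrs := null (absent, optional -> null)
  read fails at geo under R1 (no fill)
  => FAILS_AT (geo, R1)


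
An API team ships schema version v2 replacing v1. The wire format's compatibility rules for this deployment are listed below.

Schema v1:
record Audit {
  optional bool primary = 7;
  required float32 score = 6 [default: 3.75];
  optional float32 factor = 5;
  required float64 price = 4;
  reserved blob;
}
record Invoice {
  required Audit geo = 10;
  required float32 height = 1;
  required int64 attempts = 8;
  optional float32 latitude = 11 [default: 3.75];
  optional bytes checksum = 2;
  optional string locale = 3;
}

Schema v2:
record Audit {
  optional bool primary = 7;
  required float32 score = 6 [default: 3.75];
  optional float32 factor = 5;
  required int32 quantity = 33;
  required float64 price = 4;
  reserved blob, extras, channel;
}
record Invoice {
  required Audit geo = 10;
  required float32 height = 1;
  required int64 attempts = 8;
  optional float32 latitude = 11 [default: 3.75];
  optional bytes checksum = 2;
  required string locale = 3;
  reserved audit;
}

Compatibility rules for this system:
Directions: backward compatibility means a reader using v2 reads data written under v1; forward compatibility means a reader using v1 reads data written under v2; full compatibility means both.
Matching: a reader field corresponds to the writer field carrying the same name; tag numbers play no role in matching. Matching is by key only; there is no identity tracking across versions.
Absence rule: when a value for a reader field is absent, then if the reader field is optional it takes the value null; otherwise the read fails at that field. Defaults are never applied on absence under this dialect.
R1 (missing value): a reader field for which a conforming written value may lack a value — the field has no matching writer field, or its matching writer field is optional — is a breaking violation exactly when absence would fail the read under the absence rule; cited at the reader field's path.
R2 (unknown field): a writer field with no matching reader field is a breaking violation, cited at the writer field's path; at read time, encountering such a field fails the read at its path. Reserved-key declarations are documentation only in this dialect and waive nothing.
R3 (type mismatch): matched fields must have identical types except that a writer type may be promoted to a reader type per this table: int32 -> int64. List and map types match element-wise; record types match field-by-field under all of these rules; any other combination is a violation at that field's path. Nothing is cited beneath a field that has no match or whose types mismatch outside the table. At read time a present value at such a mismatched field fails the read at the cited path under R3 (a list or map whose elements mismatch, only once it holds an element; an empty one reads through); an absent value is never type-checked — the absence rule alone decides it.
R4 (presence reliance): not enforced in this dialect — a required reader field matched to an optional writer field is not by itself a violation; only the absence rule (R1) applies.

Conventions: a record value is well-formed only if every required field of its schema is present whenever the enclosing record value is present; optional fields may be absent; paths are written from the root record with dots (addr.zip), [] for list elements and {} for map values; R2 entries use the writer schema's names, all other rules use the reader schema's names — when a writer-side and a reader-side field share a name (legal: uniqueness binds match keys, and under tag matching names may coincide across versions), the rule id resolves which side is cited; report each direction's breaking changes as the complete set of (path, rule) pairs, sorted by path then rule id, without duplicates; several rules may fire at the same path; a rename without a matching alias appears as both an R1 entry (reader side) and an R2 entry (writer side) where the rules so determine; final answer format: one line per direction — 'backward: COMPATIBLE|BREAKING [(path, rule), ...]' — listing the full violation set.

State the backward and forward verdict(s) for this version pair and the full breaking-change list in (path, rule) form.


arrows below run writer -> reader for Invoice
checking backward for Invoice: reader v2 against writer v1:
  geo: Audit -> Audit, writer required; from geo
  height: float32 -> float32, writer required; from height
  attempts: int64 -> int64, writer required; from attempts
  latitude: float32 -> float32, writer optional; from latitude
  checksum: bytes -> bytes, writer optional; from checksum
  locale: string -> string, writer optional; from locale
  geo.primary: bool -> bool, writer optional; from geo.primary
  geo.score: float32 -> float32, writer required; from geo.score
  geo.factor: float32 -> float32, writer optional; from geo.factor
  geo.quantity: no writer match
  geo.price: float64 -> float64, writer required; from geo.price
  R1 fires at geo.quantity
  R1 fires at locale
  => backward: BREAKING (2)
checking forward for Invoice: reader v1 against writer v2:
  geo: Audit -> Audit, writer required; from geo
  height: float32 -> float32, writer required; from height
  attempts: int64 -> int64, writer required; from attempts
  latitude: float32 -> float32, writer optional; from latitude
  checksum: bytes -> bytes, writer optional; from checksum
  locale: string -> string, writer required; from locale
  geo.primary: bool -> bool, writer optional; from geo.primary
  geo.score: float32 -> float32, writer required; from geo.score
  geo.factor: float32 -> float32, writer optional; from geo.factor
  geo.price: float64 -> float64, writer required; from geo.price
  leftover writer field: geo.quantity
  R2 fires at geo.quantity
  => forward: BREAKING (1)

backward: BREAKING [(geo.quantity, R1), (locale, R1)]; forward: BREAKING [(geo.quantity, R2)]


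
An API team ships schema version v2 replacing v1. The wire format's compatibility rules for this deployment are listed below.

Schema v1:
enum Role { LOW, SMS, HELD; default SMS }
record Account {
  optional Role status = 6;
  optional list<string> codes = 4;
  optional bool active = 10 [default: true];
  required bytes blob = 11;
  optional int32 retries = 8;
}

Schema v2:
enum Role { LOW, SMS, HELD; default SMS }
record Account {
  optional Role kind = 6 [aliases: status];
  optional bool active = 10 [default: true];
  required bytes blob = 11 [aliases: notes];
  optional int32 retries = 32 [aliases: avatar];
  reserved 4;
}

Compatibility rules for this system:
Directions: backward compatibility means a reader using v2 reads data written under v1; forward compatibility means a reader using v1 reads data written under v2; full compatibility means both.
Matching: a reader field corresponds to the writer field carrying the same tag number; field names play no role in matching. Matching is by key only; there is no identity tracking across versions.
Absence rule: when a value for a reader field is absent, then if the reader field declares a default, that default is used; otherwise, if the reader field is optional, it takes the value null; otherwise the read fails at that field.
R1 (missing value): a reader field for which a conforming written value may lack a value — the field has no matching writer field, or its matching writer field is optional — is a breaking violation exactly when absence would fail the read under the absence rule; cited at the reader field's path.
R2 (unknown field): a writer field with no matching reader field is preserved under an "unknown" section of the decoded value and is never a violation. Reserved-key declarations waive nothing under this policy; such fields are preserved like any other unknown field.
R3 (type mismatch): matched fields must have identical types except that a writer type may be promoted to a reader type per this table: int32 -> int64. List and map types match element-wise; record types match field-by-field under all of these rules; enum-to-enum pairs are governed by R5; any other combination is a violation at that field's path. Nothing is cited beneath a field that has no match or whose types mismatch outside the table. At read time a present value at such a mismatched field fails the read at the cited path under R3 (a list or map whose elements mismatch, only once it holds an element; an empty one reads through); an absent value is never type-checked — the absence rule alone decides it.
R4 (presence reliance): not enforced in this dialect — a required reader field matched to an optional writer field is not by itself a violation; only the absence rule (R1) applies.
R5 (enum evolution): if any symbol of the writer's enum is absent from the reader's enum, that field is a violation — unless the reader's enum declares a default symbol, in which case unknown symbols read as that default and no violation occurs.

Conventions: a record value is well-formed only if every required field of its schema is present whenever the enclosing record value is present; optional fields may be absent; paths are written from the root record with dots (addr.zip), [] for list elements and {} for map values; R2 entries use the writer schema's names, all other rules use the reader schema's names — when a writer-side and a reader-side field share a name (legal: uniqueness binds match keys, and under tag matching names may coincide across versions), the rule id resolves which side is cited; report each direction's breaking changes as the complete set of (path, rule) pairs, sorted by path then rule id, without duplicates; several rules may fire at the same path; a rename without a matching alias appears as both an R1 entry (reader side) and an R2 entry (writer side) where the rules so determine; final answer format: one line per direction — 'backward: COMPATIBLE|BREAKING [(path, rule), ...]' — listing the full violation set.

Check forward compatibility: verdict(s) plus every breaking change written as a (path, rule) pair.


in Account below, arrows point writer -> reader
checking forward for Account: reader v1 against writer v2:
  writer optional, Role -> Role: reader status maps from writer kind
  codes has no writer counterpart
  writer optional, bool -> bool: reader active maps from writer active
  writer required, bytes -> bytes: reader blob maps from writer blob
  retries has no writer counterpart
  leftover writer field: retries
  => forward: COMPATIBLE
the rest of the Account diff is inert for this question:
  renamed field status to kind in record Account (alias status declared on the renamed field) -> inert for the asked Account verdict: nothing fires
  field retries in record Account: tag 8 changed to 32 -> inert for the asked Account verdict: nothing fires
  removed field codes from record Account (its key 4 joins the reserved list) -> inert for the asked Account verdict: nothing fires

forward: COMPATIBLE []


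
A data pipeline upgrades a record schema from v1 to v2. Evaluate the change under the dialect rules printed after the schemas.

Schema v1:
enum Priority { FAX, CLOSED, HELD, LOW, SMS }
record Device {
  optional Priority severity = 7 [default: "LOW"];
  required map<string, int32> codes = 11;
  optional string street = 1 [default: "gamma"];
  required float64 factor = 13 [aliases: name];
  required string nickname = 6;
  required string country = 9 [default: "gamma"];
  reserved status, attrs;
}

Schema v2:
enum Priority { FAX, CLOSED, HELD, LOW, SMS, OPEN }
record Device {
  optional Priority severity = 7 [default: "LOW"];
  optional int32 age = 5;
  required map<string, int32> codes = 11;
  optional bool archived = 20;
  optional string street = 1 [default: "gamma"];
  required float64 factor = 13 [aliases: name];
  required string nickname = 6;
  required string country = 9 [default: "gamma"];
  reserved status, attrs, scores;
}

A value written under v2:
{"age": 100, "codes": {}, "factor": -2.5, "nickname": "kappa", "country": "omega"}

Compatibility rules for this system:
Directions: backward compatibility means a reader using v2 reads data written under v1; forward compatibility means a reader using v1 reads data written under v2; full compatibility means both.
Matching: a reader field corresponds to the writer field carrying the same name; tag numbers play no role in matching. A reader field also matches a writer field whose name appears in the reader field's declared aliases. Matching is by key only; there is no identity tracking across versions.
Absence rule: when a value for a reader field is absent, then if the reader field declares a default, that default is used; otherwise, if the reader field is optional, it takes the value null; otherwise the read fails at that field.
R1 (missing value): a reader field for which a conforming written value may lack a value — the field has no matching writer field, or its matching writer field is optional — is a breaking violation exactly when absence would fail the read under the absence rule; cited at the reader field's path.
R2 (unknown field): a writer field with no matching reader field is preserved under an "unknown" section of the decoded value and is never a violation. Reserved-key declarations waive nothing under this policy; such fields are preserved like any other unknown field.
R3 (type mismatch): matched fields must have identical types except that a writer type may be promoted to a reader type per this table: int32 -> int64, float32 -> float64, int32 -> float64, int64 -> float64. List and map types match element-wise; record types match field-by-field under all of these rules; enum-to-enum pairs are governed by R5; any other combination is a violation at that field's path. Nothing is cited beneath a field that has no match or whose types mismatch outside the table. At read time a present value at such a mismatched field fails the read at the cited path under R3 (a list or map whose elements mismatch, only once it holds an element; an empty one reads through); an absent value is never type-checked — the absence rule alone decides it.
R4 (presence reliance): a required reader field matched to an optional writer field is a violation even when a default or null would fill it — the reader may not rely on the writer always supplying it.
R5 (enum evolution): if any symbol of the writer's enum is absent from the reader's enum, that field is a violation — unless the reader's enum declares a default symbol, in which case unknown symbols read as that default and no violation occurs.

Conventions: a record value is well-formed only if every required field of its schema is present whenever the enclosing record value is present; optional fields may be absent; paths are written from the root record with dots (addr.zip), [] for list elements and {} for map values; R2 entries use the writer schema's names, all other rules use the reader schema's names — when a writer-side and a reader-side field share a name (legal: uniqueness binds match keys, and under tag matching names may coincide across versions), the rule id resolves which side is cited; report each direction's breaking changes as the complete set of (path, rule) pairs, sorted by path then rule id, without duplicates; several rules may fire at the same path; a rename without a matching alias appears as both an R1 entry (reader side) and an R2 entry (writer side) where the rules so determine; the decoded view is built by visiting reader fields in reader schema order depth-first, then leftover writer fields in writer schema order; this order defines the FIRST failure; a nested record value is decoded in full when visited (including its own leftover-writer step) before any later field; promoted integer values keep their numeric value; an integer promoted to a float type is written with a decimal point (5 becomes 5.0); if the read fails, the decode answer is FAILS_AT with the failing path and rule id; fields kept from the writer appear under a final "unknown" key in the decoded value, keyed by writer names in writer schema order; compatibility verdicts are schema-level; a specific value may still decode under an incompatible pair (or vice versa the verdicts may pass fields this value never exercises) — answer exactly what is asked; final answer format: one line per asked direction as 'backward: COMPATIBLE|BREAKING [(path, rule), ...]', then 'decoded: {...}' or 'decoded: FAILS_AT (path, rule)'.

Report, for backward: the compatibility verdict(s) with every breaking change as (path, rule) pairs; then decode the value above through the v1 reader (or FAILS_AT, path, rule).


backward: COMPATIBLE []; decoded: {"severity": "LOW", "codes": {}, "street": "gamma", "factor": -2.5, "nickname": "kappa", "country": "omega", "unknown": {"age": 100}}

arrows below run writer -> reader for Device
backward on Device — v2 reading data written by v1:
  writer optional, Priority -> Priority: reader severity maps from writer severity
  age: no writer-side match
  writer required, map<string, int32> -> map<string, int32>: reader codes maps from writer codes
  archived: no writer-side match
  writer optional, string -> string: reader street maps from writer street
  writer required, float64 -> float64: reader factor maps from writer factor
  writer required, string -> string: reader nickname maps from writer nickname
  writer required, string -> string: reader country maps from writer country
  nothing fires on Device: backward is COMPATIBLE
decode walk for Device under reader schema v1:
  severity := "LOW" (no value, default fills)
  codes := {}
  street := "gamma" (no value, default fills)
  factor := -2.5
  nickname := "kappa"
  country := "omega"
  writer age: kept under "unknown"
  => decoded: {"severity": "LOW", "codes": {}, "street": "gamma", "factor": -2.5, "nickname": "kappa", "country": "omega", "unknown": {"age": 100}}
diffs on Device not affecting the asked answer:
  enum Priority (field severity in record Device): symbol OPEN added -> its effect on Device is confined to the forward direction, not asked
  added field archived to record Device: optional bool, tag 20 (in v2 it sits immediately before street) -> fires no rule on Device, leaving the asked answer as it is


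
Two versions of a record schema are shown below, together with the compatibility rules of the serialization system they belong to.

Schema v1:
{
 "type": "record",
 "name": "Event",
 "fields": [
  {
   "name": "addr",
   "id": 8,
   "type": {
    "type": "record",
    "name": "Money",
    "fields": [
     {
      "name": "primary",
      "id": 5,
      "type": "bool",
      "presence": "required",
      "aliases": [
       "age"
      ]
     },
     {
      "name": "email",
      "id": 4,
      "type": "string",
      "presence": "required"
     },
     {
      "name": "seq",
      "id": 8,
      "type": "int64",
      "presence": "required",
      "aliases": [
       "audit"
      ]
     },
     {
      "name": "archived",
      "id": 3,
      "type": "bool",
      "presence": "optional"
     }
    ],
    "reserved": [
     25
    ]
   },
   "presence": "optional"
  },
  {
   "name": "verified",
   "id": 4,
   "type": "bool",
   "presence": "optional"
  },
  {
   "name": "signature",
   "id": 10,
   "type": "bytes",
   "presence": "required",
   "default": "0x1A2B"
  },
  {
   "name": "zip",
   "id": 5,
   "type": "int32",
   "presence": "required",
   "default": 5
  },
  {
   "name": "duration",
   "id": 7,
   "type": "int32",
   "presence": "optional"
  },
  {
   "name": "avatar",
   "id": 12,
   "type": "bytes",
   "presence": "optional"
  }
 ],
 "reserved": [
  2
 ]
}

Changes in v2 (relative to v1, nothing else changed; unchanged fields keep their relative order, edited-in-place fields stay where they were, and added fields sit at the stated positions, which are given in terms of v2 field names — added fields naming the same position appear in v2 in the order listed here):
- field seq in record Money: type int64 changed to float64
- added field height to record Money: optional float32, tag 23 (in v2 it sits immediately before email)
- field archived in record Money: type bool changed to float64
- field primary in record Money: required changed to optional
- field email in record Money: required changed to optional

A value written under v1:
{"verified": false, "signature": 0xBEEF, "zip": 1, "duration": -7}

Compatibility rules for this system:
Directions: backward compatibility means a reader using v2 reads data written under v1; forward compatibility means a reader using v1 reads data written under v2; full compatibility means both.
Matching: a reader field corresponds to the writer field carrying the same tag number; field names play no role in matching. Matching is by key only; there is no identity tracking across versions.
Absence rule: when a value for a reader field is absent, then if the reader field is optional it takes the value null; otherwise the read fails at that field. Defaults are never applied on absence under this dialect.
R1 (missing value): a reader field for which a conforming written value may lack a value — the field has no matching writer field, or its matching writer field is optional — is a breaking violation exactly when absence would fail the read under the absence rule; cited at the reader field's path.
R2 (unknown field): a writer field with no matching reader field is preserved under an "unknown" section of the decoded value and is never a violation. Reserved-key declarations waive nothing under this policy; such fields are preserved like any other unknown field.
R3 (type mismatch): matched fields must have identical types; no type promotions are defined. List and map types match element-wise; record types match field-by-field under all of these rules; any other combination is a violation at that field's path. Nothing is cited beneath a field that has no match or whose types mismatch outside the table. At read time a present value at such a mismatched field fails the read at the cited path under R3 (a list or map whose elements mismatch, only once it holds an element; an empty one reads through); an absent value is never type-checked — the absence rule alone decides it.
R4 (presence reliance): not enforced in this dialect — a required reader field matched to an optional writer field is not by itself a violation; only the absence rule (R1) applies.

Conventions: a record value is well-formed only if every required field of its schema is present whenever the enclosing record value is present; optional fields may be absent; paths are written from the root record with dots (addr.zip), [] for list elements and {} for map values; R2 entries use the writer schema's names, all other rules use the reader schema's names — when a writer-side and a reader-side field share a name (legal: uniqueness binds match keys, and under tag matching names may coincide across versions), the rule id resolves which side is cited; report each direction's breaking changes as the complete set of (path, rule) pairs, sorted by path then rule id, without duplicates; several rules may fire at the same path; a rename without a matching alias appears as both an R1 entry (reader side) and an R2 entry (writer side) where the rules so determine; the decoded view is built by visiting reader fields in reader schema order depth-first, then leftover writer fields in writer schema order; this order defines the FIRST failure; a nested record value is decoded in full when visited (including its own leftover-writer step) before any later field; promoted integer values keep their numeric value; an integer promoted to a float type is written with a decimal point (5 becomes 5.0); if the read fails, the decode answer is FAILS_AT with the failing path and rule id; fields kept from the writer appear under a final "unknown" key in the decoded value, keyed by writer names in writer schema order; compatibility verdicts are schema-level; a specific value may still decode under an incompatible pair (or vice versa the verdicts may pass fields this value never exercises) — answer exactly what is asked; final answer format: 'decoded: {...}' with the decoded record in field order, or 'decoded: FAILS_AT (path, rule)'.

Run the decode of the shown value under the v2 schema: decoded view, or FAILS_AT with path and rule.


in Event below, arrows point writer -> reader
decode (reader v2):
  addr := null (absent, optional -> null)
  verified := false
  signature := 0xBEEF
  zip := 1
  duration := -7
  avatar := null (absent, optional -> null)
  => decoded: {"addr": null, "verified": false, "signature": 0xBEEF, "zip": 1, "duration": -7, "avatar": null}
remaining Event differences; none change what is asked:
  field seq in record Money: type int64 changed to float64 -> matters for Event compatibility verdicts, not for this value's decode
  added field height to record Money: optional float32, tag 23 (in v2 it sits immediately before email) -> no rule fires on it and the decoded Event view is identical with or without it
  field archived in record Money: type bool changed to float64 -> matters for Event compatibility verdicts, not for this value's decode
  field primary in record Money: required changed to optional -> matters for Event compatibility verdicts, not for this value's decode
  field email in record Money: required changed to optional -> matters for Event compatibility verdicts, not for this value's decode

decoded: {"addr": null, "verified": false, "signature": 0xBEEF, "zip": 1, "duration": -7, "avatar": null}


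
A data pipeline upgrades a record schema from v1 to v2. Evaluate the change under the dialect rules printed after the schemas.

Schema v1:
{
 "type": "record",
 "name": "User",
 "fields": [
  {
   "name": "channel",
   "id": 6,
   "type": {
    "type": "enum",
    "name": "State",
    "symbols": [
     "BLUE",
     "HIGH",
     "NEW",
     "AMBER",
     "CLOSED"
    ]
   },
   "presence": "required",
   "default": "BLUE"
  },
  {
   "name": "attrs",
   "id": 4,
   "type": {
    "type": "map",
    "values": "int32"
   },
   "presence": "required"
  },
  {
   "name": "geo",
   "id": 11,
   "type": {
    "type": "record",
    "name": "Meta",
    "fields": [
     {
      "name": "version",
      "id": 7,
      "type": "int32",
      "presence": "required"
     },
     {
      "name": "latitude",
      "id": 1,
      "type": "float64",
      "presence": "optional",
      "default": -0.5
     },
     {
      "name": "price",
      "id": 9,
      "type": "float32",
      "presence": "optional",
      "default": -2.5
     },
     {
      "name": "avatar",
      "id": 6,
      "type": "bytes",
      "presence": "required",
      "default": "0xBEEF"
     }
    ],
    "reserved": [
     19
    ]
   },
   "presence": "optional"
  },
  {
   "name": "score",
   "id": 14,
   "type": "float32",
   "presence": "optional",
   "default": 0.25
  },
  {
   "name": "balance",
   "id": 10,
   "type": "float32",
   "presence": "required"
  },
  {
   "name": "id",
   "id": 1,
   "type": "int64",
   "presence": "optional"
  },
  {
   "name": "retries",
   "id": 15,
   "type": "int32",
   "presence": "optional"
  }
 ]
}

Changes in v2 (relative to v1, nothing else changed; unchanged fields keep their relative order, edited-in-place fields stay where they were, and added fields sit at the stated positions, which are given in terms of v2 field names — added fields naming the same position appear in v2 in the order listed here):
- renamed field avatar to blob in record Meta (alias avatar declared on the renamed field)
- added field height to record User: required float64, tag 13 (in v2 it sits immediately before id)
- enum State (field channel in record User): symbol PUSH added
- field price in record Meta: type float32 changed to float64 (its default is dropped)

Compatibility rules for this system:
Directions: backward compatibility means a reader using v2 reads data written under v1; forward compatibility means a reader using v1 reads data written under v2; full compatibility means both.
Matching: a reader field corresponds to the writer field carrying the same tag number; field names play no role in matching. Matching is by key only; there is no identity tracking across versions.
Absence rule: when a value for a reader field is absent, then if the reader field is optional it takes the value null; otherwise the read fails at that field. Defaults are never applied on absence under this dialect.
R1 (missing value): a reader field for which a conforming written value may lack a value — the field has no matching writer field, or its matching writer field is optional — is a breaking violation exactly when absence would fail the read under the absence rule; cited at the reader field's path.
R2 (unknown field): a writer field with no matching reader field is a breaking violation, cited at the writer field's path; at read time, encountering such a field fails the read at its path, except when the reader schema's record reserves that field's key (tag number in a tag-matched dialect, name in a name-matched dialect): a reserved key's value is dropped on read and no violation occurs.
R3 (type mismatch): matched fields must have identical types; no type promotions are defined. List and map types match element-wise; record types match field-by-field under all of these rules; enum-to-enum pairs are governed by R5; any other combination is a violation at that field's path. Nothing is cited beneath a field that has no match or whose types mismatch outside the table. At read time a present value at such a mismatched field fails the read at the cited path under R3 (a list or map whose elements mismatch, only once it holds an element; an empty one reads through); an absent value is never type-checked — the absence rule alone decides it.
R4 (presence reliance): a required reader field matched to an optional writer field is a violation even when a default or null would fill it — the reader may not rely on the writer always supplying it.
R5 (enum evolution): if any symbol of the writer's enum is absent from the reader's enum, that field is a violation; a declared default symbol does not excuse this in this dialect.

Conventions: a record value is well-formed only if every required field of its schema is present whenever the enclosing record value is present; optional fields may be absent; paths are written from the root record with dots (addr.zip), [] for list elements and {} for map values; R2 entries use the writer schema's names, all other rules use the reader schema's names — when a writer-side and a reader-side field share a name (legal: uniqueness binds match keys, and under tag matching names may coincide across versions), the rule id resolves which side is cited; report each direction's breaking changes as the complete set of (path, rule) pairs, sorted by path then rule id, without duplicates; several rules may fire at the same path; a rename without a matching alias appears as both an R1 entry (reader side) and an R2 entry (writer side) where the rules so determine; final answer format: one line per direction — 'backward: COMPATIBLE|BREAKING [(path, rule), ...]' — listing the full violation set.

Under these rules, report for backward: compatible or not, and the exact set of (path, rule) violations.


backward: BREAKING [(geo.price, R3), (height, R1)]

the writer's type comes first in each User pair
checking backward for User: reader v2 against writer v1:
  State -> State, writer required: channel aligns to channel
  map<string, int32> -> map<string, int32>, writer required: attrs aligns to attrs
  Meta -> Meta, writer optional: geo aligns to geo
  float32 -> float32, writer optional: score aligns to score
  float32 -> float32, writer required: balance aligns to balance
  height: no writer-side match
  int64 -> int64, writer optional: id aligns to id
  int32 -> int32, writer optional: retries aligns to retries
  int32 -> int32, writer required: geo.version aligns to geo.version
  float64 -> float64, writer optional: geo.latitude aligns to geo.latitude
  float32 -> float64, writer optional: geo.price aligns to geo.price
  bytes -> bytes, writer required: geo.blob aligns to geo.avatar
  breaking: (geo.price, R3)
  breaking: (height, R1)
  => backward: BREAKING (2)
diffs on User not affecting the asked answer:
  renamed field avatar to blob in record Meta (alias avatar declared on the renamed field) -> triggers nothing under User's printed rules — same verdict
  enum State (field channel in record User): symbol PUSH added -> matters only for User's forward compatibility — outside the asked direction


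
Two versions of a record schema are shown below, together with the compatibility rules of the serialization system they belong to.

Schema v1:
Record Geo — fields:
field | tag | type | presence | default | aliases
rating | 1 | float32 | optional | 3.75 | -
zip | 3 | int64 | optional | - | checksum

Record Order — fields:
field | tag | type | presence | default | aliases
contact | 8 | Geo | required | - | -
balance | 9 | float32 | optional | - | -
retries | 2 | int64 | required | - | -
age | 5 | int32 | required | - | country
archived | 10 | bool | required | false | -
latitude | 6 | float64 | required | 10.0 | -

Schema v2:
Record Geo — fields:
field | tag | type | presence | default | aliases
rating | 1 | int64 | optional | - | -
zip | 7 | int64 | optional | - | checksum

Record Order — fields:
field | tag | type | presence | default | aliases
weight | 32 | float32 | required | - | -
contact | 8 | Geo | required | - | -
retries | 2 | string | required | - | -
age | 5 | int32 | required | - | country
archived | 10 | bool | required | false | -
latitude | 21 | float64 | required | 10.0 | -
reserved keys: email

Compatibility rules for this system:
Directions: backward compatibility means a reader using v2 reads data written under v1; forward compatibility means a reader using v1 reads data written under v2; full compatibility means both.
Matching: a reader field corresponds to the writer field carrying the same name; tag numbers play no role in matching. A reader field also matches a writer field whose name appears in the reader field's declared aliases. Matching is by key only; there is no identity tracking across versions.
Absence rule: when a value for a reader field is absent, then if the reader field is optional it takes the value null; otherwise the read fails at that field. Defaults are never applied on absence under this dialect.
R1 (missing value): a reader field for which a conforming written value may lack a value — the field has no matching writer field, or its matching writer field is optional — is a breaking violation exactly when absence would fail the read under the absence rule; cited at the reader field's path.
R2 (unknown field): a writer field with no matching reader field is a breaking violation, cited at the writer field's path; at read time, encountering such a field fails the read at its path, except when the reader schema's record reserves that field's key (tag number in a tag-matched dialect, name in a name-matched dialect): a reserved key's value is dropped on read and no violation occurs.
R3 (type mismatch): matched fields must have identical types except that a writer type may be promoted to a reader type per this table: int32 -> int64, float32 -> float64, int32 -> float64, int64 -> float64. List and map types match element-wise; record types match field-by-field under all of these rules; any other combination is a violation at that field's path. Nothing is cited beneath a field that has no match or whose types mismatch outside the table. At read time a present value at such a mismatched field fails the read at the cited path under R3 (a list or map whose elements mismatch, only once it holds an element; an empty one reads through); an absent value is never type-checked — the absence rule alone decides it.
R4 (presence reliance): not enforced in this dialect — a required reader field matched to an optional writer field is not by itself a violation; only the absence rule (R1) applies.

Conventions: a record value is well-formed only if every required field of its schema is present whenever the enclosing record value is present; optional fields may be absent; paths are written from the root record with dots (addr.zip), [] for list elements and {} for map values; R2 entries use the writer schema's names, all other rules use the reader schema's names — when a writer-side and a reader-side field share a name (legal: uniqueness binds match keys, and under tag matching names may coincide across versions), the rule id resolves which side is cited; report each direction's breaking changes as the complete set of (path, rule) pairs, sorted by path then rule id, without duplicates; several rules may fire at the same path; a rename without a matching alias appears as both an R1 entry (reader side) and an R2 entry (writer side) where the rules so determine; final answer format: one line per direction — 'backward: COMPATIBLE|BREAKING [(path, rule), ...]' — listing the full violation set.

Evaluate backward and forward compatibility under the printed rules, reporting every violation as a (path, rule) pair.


the writer's type comes first in each Order pair
backward analysis of Order with v2 as reader and v1 as writer:
  no writer field matches reader weight
  contact: paired with writer contact (Geo -> Geo; writer required)
  retries: paired with writer retries (int64 -> string; writer required)
  age: paired with writer age (int32 -> int32; writer required)
  archived: paired with writer archived (bool -> bool; writer required)
  latitude: paired with writer latitude (float64 -> float64; writer required)
  writer field balance has no reader counterpart
  contact.rating: paired with writer contact.rating (float32 -> int64; writer optional)
  contact.zip: paired with writer contact.zip (int64 -> int64; writer optional)
  breaking: (balance, R2)
  breaking: (contact.rating, R3)
  breaking: (retries, R3)
  breaking: (weight, R1)
  => backward verdict for Order: BREAKING, 4 violation(s)
forward analysis of Order with v1 as reader and v2 as writer:
  contact: paired with writer contact (Geo -> Geo; writer required)
  no writer field matches reader balance
  retries: paired with writer retries (string -> int64; writer required)
  age: paired with writer age (int32 -> int32; writer required)
  archived: paired with writer archived (bool -> bool; writer required)
  latitude: paired with writer latitude (float64 -> float64; writer required)
  writer field weight has no reader counterpart
  contact.rating: paired with writer contact.rating (int64 -> float32; writer optional)
  contact.zip: paired with writer contact.zip (int64 -> int64; writer optional)
  breaking: (contact.rating, R3)
  breaking: (retries, R3)
  breaking: (weight, R2)
  => forward verdict for Order: BREAKING, 3 violation(s)

backward: BREAKING [(balance, R2), (contact.rating, R3), (retries, R3), (weight, R1)]; forward: BREAKING [(contact.rating, R3), (retries, R3), (weight, R2)]
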